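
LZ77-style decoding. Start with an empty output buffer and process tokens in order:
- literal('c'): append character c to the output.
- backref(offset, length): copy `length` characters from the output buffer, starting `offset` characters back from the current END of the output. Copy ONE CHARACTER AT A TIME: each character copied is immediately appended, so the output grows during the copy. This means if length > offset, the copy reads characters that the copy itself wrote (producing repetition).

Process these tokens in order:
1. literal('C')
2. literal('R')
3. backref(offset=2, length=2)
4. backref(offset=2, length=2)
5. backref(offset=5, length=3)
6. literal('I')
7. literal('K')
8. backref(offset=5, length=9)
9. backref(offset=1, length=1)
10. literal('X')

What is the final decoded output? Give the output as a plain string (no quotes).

Token 1: literal('C'). Output: "C"
Token 2: literal('R'). Output: "CR"
Token 3: backref(off=2, len=2). Copied 'CR' from pos 0. Output: "CRCR"
Token 4: backref(off=2, len=2). Copied 'CR' from pos 2. Output: "CRCRCR"
Token 5: backref(off=5, len=3). Copied 'RCR' from pos 1. Output: "CRCRCRRCR"
Token 6: literal('I'). Output: "CRCRCRRCRI"
Token 7: literal('K'). Output: "CRCRCRRCRIK"
Token 8: backref(off=5, len=9) (overlapping!). Copied 'RCRIKRCRI' from pos 6. Output: "CRCRCRRCRIKRCRIKRCRI"
Token 9: backref(off=1, len=1). Copied 'I' from pos 19. Output: "CRCRCRRCRIKRCRIKRCRII"
Token 10: literal('X'). Output: "CRCRCRRCRIKRCRIKRCRIIX"

Answer: CRCRCRRCRIKRCRIKRCRIIX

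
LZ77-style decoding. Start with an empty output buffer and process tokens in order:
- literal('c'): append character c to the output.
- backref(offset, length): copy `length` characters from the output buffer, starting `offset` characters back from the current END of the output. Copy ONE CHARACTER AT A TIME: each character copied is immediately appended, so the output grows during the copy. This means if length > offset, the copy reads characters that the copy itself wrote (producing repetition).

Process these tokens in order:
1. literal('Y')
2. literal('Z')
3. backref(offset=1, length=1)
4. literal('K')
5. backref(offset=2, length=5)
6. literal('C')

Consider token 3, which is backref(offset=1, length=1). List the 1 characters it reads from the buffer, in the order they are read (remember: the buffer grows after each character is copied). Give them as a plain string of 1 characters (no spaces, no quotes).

Answer: Z

Derivation:
Token 1: literal('Y'). Output: "Y"
Token 2: literal('Z'). Output: "YZ"
Token 3: backref(off=1, len=1). Buffer before: "YZ" (len 2)
  byte 1: read out[1]='Z', append. Buffer now: "YZZ"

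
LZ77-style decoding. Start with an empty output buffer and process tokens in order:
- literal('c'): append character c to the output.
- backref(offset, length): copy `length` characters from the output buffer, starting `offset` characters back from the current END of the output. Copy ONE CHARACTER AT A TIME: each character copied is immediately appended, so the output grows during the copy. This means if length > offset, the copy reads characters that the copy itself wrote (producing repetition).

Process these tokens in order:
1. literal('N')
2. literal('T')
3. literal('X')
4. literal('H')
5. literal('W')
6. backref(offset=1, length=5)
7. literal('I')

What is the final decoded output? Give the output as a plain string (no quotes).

Answer: NTXHWWWWWWI

Derivation:
Token 1: literal('N'). Output: "N"
Token 2: literal('T'). Output: "NT"
Token 3: literal('X'). Output: "NTX"
Token 4: literal('H'). Output: "NTXH"
Token 5: literal('W'). Output: "NTXHW"
Token 6: backref(off=1, len=5) (overlapping!). Copied 'WWWWW' from pos 4. Output: "NTXHWWWWWW"
Token 7: literal('I'). Output: "NTXHWWWWWWI"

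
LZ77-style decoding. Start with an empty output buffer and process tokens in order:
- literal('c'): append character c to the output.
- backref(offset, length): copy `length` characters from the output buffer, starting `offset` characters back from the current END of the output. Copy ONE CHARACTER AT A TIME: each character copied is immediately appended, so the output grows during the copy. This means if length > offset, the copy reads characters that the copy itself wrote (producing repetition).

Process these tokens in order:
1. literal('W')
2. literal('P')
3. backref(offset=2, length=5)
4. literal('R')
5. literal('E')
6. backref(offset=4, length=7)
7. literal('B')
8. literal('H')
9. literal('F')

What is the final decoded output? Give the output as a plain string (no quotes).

Token 1: literal('W'). Output: "W"
Token 2: literal('P'). Output: "WP"
Token 3: backref(off=2, len=5) (overlapping!). Copied 'WPWPW' from pos 0. Output: "WPWPWPW"
Token 4: literal('R'). Output: "WPWPWPWR"
Token 5: literal('E'). Output: "WPWPWPWRE"
Token 6: backref(off=4, len=7) (overlapping!). Copied 'PWREPWR' from pos 5. Output: "WPWPWPWREPWREPWR"
Token 7: literal('B'). Output: "WPWPWPWREPWREPWRB"
Token 8: literal('H'). Output: "WPWPWPWREPWREPWRBH"
Token 9: literal('F'). Output: "WPWPWPWREPWREPWRBHF"

Answer: WPWPWPWREPWREPWRBHF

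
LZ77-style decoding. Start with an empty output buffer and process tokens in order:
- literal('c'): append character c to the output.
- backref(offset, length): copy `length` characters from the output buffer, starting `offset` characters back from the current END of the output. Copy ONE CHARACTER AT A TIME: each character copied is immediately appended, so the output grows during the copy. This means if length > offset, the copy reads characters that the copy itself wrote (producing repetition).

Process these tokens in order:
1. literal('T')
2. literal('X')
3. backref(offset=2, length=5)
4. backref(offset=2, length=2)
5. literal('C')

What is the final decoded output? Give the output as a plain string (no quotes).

Answer: TXTXTXTXTC

Derivation:
Token 1: literal('T'). Output: "T"
Token 2: literal('X'). Output: "TX"
Token 3: backref(off=2, len=5) (overlapping!). Copied 'TXTXT' from pos 0. Output: "TXTXTXT"
Token 4: backref(off=2, len=2). Copied 'XT' from pos 5. Output: "TXTXTXTXT"
Token 5: literal('C'). Output: "TXTXTXTXTC"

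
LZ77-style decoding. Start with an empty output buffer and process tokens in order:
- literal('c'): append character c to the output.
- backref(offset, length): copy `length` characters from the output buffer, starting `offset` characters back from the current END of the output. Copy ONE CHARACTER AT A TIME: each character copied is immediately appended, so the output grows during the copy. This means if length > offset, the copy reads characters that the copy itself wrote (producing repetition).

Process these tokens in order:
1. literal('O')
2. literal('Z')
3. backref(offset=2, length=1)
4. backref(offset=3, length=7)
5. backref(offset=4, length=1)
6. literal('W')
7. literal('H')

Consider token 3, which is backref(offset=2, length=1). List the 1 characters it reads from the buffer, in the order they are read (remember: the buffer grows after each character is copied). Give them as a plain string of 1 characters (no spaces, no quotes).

Token 1: literal('O'). Output: "O"
Token 2: literal('Z'). Output: "OZ"
Token 3: backref(off=2, len=1). Buffer before: "OZ" (len 2)
  byte 1: read out[0]='O', append. Buffer now: "OZO"

Answer: O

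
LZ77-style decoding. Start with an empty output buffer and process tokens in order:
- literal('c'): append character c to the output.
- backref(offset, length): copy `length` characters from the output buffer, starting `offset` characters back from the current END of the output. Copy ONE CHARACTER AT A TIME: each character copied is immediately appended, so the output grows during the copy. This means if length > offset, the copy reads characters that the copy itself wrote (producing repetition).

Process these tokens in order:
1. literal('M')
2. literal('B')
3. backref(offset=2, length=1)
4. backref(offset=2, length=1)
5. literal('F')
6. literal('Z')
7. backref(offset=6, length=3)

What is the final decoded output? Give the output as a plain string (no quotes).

Answer: MBMBFZMBM

Derivation:
Token 1: literal('M'). Output: "M"
Token 2: literal('B'). Output: "MB"
Token 3: backref(off=2, len=1). Copied 'M' from pos 0. Output: "MBM"
Token 4: backref(off=2, len=1). Copied 'B' from pos 1. Output: "MBMB"
Token 5: literal('F'). Output: "MBMBF"
Token 6: literal('Z'). Output: "MBMBFZ"
Token 7: backref(off=6, len=3). Copied 'MBM' from pos 0. Output: "MBMBFZMBM"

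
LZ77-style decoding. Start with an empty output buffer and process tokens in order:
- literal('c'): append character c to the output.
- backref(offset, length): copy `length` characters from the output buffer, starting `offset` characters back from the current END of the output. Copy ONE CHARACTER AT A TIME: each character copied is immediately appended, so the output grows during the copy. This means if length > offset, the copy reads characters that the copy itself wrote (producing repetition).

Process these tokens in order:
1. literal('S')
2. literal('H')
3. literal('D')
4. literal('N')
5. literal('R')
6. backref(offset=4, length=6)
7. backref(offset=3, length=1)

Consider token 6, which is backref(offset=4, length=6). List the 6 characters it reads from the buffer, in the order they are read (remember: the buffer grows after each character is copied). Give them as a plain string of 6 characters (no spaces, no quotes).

Answer: HDNRHD

Derivation:
Token 1: literal('S'). Output: "S"
Token 2: literal('H'). Output: "SH"
Token 3: literal('D'). Output: "SHD"
Token 4: literal('N'). Output: "SHDN"
Token 5: literal('R'). Output: "SHDNR"
Token 6: backref(off=4, len=6). Buffer before: "SHDNR" (len 5)
  byte 1: read out[1]='H', append. Buffer now: "SHDNRH"
  byte 2: read out[2]='D', append. Buffer now: "SHDNRHD"
  byte 3: read out[3]='N', append. Buffer now: "SHDNRHDN"
  byte 4: read out[4]='R', append. Buffer now: "SHDNRHDNR"
  byte 5: read out[5]='H', append. Buffer now: "SHDNRHDNRH"
  byte 6: read out[6]='D', append. Buffer now: "SHDNRHDNRHD"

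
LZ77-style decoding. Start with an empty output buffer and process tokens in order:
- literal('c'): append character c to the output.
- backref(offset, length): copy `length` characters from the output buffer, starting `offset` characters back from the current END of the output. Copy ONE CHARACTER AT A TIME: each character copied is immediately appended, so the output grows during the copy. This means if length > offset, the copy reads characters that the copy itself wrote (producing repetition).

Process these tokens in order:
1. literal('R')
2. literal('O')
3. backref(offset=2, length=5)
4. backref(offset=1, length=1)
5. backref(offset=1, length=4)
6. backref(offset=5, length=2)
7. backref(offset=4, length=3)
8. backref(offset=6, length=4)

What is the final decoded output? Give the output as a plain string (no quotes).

Token 1: literal('R'). Output: "R"
Token 2: literal('O'). Output: "RO"
Token 3: backref(off=2, len=5) (overlapping!). Copied 'ROROR' from pos 0. Output: "ROROROR"
Token 4: backref(off=1, len=1). Copied 'R' from pos 6. Output: "RORORORR"
Token 5: backref(off=1, len=4) (overlapping!). Copied 'RRRR' from pos 7. Output: "RORORORRRRRR"
Token 6: backref(off=5, len=2). Copied 'RR' from pos 7. Output: "RORORORRRRRRRR"
Token 7: backref(off=4, len=3). Copied 'RRR' from pos 10. Output: "RORORORRRRRRRRRRR"
Token 8: backref(off=6, len=4). Copied 'RRRR' from pos 11. Output: "RORORORRRRRRRRRRRRRRR"

Answer: RORORORRRRRRRRRRRRRRR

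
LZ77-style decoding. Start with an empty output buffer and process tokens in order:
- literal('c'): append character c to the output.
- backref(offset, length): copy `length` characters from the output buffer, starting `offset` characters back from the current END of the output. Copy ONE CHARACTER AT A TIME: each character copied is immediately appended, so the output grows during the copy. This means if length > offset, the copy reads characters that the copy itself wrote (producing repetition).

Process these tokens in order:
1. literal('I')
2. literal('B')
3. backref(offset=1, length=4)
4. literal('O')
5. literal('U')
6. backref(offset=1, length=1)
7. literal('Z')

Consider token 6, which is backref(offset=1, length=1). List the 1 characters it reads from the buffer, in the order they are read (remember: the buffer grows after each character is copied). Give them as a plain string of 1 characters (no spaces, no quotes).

Token 1: literal('I'). Output: "I"
Token 2: literal('B'). Output: "IB"
Token 3: backref(off=1, len=4) (overlapping!). Copied 'BBBB' from pos 1. Output: "IBBBBB"
Token 4: literal('O'). Output: "IBBBBBO"
Token 5: literal('U'). Output: "IBBBBBOU"
Token 6: backref(off=1, len=1). Buffer before: "IBBBBBOU" (len 8)
  byte 1: read out[7]='U', append. Buffer now: "IBBBBBOUU"

Answer: U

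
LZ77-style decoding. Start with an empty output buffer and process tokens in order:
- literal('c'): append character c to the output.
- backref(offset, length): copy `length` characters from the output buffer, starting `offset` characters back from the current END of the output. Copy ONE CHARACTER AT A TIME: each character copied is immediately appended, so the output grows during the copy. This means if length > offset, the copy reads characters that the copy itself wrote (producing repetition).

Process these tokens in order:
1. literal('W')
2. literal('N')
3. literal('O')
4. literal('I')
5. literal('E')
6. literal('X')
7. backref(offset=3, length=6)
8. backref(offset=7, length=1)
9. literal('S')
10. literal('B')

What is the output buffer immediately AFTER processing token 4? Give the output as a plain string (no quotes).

Token 1: literal('W'). Output: "W"
Token 2: literal('N'). Output: "WN"
Token 3: literal('O'). Output: "WNO"
Token 4: literal('I'). Output: "WNOI"

Answer: WNOI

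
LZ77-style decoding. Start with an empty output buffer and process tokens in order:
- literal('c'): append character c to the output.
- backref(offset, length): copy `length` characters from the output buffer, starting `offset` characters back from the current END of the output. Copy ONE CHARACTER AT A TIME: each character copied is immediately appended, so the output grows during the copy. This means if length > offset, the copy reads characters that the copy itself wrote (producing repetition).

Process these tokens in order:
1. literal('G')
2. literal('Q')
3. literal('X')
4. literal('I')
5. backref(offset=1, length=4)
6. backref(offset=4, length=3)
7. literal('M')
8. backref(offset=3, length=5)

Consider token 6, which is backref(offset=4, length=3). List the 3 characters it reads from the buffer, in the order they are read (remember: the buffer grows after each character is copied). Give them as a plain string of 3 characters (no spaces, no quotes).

Answer: III

Derivation:
Token 1: literal('G'). Output: "G"
Token 2: literal('Q'). Output: "GQ"
Token 3: literal('X'). Output: "GQX"
Token 4: literal('I'). Output: "GQXI"
Token 5: backref(off=1, len=4) (overlapping!). Copied 'IIII' from pos 3. Output: "GQXIIIII"
Token 6: backref(off=4, len=3). Buffer before: "GQXIIIII" (len 8)
  byte 1: read out[4]='I', append. Buffer now: "GQXIIIIII"
  byte 2: read out[5]='I', append. Buffer now: "GQXIIIIIII"
  byte 3: read out[6]='I', append. Buffer now: "GQXIIIIIIII"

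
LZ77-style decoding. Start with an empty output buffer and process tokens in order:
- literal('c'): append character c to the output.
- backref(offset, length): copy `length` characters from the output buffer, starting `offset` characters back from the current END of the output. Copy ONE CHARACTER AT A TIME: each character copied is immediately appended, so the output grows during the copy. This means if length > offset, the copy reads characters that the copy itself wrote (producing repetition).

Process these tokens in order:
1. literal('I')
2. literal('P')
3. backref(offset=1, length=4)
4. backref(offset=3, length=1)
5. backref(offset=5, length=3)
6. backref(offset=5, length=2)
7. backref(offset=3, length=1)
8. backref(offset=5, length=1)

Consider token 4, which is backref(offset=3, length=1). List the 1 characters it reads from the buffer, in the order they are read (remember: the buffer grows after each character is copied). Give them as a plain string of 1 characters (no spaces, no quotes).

Token 1: literal('I'). Output: "I"
Token 2: literal('P'). Output: "IP"
Token 3: backref(off=1, len=4) (overlapping!). Copied 'PPPP' from pos 1. Output: "IPPPPP"
Token 4: backref(off=3, len=1). Buffer before: "IPPPPP" (len 6)
  byte 1: read out[3]='P', append. Buffer now: "IPPPPPP"

Answer: P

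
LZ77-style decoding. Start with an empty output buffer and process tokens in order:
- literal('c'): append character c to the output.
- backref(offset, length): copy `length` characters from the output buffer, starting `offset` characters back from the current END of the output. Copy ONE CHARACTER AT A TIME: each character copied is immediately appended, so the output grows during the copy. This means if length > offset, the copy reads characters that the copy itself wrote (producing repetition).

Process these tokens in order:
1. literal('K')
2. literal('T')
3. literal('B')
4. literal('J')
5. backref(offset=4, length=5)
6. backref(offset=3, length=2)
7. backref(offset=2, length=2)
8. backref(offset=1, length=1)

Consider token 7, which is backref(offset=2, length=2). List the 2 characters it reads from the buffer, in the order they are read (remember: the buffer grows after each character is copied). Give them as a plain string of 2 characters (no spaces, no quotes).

Answer: BJ

Derivation:
Token 1: literal('K'). Output: "K"
Token 2: literal('T'). Output: "KT"
Token 3: literal('B'). Output: "KTB"
Token 4: literal('J'). Output: "KTBJ"
Token 5: backref(off=4, len=5) (overlapping!). Copied 'KTBJK' from pos 0. Output: "KTBJKTBJK"
Token 6: backref(off=3, len=2). Copied 'BJ' from pos 6. Output: "KTBJKTBJKBJ"
Token 7: backref(off=2, len=2). Buffer before: "KTBJKTBJKBJ" (len 11)
  byte 1: read out[9]='B', append. Buffer now: "KTBJKTBJKBJB"
  byte 2: read out[10]='J', append. Buffer now: "KTBJKTBJKBJBJ"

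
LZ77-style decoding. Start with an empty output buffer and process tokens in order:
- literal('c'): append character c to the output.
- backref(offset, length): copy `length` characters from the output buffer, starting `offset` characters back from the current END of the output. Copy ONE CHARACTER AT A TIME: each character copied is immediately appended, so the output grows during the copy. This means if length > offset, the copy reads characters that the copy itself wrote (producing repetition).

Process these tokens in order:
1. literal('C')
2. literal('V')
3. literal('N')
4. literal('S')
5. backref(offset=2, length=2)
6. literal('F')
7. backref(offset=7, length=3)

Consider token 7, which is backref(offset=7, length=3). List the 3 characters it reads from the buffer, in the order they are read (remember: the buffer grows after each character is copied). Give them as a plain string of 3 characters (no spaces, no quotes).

Answer: CVN

Derivation:
Token 1: literal('C'). Output: "C"
Token 2: literal('V'). Output: "CV"
Token 3: literal('N'). Output: "CVN"
Token 4: literal('S'). Output: "CVNS"
Token 5: backref(off=2, len=2). Copied 'NS' from pos 2. Output: "CVNSNS"
Token 6: literal('F'). Output: "CVNSNSF"
Token 7: backref(off=7, len=3). Buffer before: "CVNSNSF" (len 7)
  byte 1: read out[0]='C', append. Buffer now: "CVNSNSFC"
  byte 2: read out[1]='V', append. Buffer now: "CVNSNSFCV"
  byte 3: read out[2]='N', append. Buffer now: "CVNSNSFCVN"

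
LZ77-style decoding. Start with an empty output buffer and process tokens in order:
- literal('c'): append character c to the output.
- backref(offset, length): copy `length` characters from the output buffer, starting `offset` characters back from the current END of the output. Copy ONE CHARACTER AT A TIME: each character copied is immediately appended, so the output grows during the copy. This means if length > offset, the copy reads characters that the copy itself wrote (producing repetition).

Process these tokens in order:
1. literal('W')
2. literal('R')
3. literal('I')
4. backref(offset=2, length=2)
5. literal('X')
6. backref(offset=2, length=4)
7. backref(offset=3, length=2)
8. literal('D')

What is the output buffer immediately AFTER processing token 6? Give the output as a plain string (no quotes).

Token 1: literal('W'). Output: "W"
Token 2: literal('R'). Output: "WR"
Token 3: literal('I'). Output: "WRI"
Token 4: backref(off=2, len=2). Copied 'RI' from pos 1. Output: "WRIRI"
Token 5: literal('X'). Output: "WRIRIX"
Token 6: backref(off=2, len=4) (overlapping!). Copied 'IXIX' from pos 4. Output: "WRIRIXIXIX"

Answer: WRIRIXIXIX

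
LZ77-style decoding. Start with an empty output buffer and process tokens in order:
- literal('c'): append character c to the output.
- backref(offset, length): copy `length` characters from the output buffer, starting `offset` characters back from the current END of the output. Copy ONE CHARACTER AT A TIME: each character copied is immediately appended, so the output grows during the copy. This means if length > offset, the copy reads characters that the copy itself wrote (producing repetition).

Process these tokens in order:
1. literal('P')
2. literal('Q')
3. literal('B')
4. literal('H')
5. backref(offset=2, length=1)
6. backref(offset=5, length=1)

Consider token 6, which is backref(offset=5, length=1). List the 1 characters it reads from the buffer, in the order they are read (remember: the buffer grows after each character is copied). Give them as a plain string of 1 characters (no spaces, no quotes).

Answer: P

Derivation:
Token 1: literal('P'). Output: "P"
Token 2: literal('Q'). Output: "PQ"
Token 3: literal('B'). Output: "PQB"
Token 4: literal('H'). Output: "PQBH"
Token 5: backref(off=2, len=1). Copied 'B' from pos 2. Output: "PQBHB"
Token 6: backref(off=5, len=1). Buffer before: "PQBHB" (len 5)
  byte 1: read out[0]='P', append. Buffer now: "PQBHBP"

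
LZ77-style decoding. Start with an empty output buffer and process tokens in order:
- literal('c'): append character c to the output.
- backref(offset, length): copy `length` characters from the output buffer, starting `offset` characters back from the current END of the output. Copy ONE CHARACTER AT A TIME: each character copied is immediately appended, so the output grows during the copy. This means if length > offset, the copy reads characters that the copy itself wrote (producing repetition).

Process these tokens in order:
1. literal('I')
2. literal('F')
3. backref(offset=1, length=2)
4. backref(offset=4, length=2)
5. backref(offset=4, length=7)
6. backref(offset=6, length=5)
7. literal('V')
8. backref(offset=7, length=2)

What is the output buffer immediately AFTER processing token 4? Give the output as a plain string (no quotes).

Token 1: literal('I'). Output: "I"
Token 2: literal('F'). Output: "IF"
Token 3: backref(off=1, len=2) (overlapping!). Copied 'FF' from pos 1. Output: "IFFF"
Token 4: backref(off=4, len=2). Copied 'IF' from pos 0. Output: "IFFFIF"

Answer: IFFFIF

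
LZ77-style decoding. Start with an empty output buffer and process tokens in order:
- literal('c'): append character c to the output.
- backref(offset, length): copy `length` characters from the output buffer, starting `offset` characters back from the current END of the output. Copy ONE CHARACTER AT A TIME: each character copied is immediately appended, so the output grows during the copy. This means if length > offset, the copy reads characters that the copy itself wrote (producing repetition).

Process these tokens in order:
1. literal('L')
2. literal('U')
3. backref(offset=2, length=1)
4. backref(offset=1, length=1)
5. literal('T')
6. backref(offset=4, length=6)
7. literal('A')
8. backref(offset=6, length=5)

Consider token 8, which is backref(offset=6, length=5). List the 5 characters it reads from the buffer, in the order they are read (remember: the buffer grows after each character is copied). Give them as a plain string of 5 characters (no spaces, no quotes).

Answer: LLTUL

Derivation:
Token 1: literal('L'). Output: "L"
Token 2: literal('U'). Output: "LU"
Token 3: backref(off=2, len=1). Copied 'L' from pos 0. Output: "LUL"
Token 4: backref(off=1, len=1). Copied 'L' from pos 2. Output: "LULL"
Token 5: literal('T'). Output: "LULLT"
Token 6: backref(off=4, len=6) (overlapping!). Copied 'ULLTUL' from pos 1. Output: "LULLTULLTUL"
Token 7: literal('A'). Output: "LULLTULLTULA"
Token 8: backref(off=6, len=5). Buffer before: "LULLTULLTULA" (len 12)
  byte 1: read out[6]='L', append. Buffer now: "LULLTULLTULAL"
  byte 2: read out[7]='L', append. Buffer now: "LULLTULLTULALL"
  byte 3: read out[8]='T', append. Buffer now: "LULLTULLTULALLT"
  byte 4: read out[9]='U', append. Buffer now: "LULLTULLTULALLTU"
  byte 5: read out[10]='L', append. Buffer now: "LULLTULLTULALLTUL"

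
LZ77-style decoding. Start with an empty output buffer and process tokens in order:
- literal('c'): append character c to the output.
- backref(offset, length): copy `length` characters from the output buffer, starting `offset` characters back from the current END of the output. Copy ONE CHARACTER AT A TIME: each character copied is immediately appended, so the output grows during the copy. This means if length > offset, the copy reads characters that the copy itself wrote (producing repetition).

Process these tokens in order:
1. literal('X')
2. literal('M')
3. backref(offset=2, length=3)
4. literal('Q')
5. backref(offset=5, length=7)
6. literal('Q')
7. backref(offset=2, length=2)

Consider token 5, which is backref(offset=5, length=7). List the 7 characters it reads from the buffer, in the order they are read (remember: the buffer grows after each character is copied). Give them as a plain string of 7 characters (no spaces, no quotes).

Token 1: literal('X'). Output: "X"
Token 2: literal('M'). Output: "XM"
Token 3: backref(off=2, len=3) (overlapping!). Copied 'XMX' from pos 0. Output: "XMXMX"
Token 4: literal('Q'). Output: "XMXMXQ"
Token 5: backref(off=5, len=7). Buffer before: "XMXMXQ" (len 6)
  byte 1: read out[1]='M', append. Buffer now: "XMXMXQM"
  byte 2: read out[2]='X', append. Buffer now: "XMXMXQMX"
  byte 3: read out[3]='M', append. Buffer now: "XMXMXQMXM"
  byte 4: read out[4]='X', append. Buffer now: "XMXMXQMXMX"
  byte 5: read out[5]='Q', append. Buffer now: "XMXMXQMXMXQ"
  byte 6: read out[6]='M', append. Buffer now: "XMXMXQMXMXQM"
  byte 7: read out[7]='X', append. Buffer now: "XMXMXQMXMXQMX"

Answer: MXMXQMX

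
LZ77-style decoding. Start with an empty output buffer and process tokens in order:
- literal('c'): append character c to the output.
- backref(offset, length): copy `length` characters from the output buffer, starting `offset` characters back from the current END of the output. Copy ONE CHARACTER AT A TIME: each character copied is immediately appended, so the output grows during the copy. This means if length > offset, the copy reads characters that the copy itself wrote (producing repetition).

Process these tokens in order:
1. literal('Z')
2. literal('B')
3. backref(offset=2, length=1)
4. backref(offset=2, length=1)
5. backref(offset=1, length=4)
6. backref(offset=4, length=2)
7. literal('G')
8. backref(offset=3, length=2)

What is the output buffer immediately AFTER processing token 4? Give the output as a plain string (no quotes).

Token 1: literal('Z'). Output: "Z"
Token 2: literal('B'). Output: "ZB"
Token 3: backref(off=2, len=1). Copied 'Z' from pos 0. Output: "ZBZ"
Token 4: backref(off=2, len=1). Copied 'B' from pos 1. Output: "ZBZB"

Answer: ZBZB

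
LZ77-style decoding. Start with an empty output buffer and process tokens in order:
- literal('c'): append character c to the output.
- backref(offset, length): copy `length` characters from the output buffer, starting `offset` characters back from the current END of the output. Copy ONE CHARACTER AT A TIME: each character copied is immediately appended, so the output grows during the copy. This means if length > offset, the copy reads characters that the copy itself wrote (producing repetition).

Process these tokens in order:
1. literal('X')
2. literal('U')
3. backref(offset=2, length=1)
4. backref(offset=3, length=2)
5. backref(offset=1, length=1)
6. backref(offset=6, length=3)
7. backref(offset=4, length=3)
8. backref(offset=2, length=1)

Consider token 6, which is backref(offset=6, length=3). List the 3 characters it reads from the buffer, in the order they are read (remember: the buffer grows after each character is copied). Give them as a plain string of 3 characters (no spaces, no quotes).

Token 1: literal('X'). Output: "X"
Token 2: literal('U'). Output: "XU"
Token 3: backref(off=2, len=1). Copied 'X' from pos 0. Output: "XUX"
Token 4: backref(off=3, len=2). Copied 'XU' from pos 0. Output: "XUXXU"
Token 5: backref(off=1, len=1). Copied 'U' from pos 4. Output: "XUXXUU"
Token 6: backref(off=6, len=3). Buffer before: "XUXXUU" (len 6)
  byte 1: read out[0]='X', append. Buffer now: "XUXXUUX"
  byte 2: read out[1]='U', append. Buffer now: "XUXXUUXU"
  byte 3: read out[2]='X', append. Buffer now: "XUXXUUXUX"

Answer: XUX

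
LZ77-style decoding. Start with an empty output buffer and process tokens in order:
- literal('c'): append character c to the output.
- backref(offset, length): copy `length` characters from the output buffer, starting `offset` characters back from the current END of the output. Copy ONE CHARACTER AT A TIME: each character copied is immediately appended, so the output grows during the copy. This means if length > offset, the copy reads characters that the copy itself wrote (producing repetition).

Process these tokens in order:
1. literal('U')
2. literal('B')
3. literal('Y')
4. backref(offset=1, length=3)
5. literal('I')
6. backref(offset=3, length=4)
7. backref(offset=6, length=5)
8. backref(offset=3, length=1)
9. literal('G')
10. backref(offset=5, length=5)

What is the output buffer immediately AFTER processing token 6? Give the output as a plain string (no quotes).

Token 1: literal('U'). Output: "U"
Token 2: literal('B'). Output: "UB"
Token 3: literal('Y'). Output: "UBY"
Token 4: backref(off=1, len=3) (overlapping!). Copied 'YYY' from pos 2. Output: "UBYYYY"
Token 5: literal('I'). Output: "UBYYYYI"
Token 6: backref(off=3, len=4) (overlapping!). Copied 'YYIY' from pos 4. Output: "UBYYYYIYYIY"

Answer: UBYYYYIYYIY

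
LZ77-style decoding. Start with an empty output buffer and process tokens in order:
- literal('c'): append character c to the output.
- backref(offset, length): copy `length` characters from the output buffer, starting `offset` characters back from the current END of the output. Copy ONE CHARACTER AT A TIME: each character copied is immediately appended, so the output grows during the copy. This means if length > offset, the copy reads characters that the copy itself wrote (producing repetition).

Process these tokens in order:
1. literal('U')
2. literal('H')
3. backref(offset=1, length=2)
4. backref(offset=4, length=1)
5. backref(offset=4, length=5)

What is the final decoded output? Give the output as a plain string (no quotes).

Answer: UHHHUHHHUH

Derivation:
Token 1: literal('U'). Output: "U"
Token 2: literal('H'). Output: "UH"
Token 3: backref(off=1, len=2) (overlapping!). Copied 'HH' from pos 1. Output: "UHHH"
Token 4: backref(off=4, len=1). Copied 'U' from pos 0. Output: "UHHHU"
Token 5: backref(off=4, len=5) (overlapping!). Copied 'HHHUH' from pos 1. Output: "UHHHUHHHUH"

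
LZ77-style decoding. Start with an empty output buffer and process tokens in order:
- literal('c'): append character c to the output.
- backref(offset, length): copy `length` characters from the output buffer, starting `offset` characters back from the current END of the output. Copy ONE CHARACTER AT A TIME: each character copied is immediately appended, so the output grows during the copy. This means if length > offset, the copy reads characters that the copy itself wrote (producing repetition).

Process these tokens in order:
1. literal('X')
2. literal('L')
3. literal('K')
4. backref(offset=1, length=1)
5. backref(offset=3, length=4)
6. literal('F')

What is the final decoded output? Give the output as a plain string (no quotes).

Token 1: literal('X'). Output: "X"
Token 2: literal('L'). Output: "XL"
Token 3: literal('K'). Output: "XLK"
Token 4: backref(off=1, len=1). Copied 'K' from pos 2. Output: "XLKK"
Token 5: backref(off=3, len=4) (overlapping!). Copied 'LKKL' from pos 1. Output: "XLKKLKKL"
Token 6: literal('F'). Output: "XLKKLKKLF"

Answer: XLKKLKKLF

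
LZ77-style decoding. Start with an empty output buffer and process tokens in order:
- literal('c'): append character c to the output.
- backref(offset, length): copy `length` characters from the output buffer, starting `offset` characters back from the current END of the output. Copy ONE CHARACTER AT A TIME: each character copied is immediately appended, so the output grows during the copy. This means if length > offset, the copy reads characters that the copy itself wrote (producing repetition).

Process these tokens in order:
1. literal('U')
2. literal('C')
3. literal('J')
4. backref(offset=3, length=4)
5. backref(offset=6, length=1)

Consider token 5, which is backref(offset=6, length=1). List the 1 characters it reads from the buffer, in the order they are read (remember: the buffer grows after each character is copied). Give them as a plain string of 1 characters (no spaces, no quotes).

Answer: C

Derivation:
Token 1: literal('U'). Output: "U"
Token 2: literal('C'). Output: "UC"
Token 3: literal('J'). Output: "UCJ"
Token 4: backref(off=3, len=4) (overlapping!). Copied 'UCJU' from pos 0. Output: "UCJUCJU"
Token 5: backref(off=6, len=1). Buffer before: "UCJUCJU" (len 7)
  byte 1: read out[1]='C', append. Buffer now: "UCJUCJUC"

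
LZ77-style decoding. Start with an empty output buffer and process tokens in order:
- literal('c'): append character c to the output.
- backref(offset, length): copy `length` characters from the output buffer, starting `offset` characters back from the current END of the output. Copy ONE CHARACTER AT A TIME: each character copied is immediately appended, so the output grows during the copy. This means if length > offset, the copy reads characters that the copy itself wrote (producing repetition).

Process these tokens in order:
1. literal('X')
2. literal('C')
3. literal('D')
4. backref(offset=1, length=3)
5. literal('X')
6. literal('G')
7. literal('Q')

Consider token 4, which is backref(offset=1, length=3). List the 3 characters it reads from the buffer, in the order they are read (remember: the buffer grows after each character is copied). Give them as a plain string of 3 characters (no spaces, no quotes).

Answer: DDD

Derivation:
Token 1: literal('X'). Output: "X"
Token 2: literal('C'). Output: "XC"
Token 3: literal('D'). Output: "XCD"
Token 4: backref(off=1, len=3). Buffer before: "XCD" (len 3)
  byte 1: read out[2]='D', append. Buffer now: "XCDD"
  byte 2: read out[3]='D', append. Buffer now: "XCDDD"
  byte 3: read out[4]='D', append. Buffer now: "XCDDDD"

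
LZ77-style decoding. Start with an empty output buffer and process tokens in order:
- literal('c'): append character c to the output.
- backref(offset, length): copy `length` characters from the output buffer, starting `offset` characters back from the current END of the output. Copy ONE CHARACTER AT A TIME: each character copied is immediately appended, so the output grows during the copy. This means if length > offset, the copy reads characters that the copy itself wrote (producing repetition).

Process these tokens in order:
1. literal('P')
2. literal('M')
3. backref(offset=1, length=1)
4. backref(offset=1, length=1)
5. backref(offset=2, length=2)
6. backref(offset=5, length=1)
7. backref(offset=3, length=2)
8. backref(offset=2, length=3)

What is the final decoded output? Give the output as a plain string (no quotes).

Token 1: literal('P'). Output: "P"
Token 2: literal('M'). Output: "PM"
Token 3: backref(off=1, len=1). Copied 'M' from pos 1. Output: "PMM"
Token 4: backref(off=1, len=1). Copied 'M' from pos 2. Output: "PMMM"
Token 5: backref(off=2, len=2). Copied 'MM' from pos 2. Output: "PMMMMM"
Token 6: backref(off=5, len=1). Copied 'M' from pos 1. Output: "PMMMMMM"
Token 7: backref(off=3, len=2). Copied 'MM' from pos 4. Output: "PMMMMMMMM"
Token 8: backref(off=2, len=3) (overlapping!). Copied 'MMM' from pos 7. Output: "PMMMMMMMMMMM"

Answer: PMMMMMMMMMMM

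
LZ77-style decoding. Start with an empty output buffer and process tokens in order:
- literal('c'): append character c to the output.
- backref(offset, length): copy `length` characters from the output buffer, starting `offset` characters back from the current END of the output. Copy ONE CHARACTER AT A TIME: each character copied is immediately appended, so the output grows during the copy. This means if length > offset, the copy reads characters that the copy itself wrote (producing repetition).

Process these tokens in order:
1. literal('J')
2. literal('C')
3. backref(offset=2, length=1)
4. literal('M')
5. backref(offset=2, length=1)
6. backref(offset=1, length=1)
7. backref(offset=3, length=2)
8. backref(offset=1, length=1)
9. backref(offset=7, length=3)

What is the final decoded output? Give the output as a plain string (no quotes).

Answer: JCJMJJMJJJMJ

Derivation:
Token 1: literal('J'). Output: "J"
Token 2: literal('C'). Output: "JC"
Token 3: backref(off=2, len=1). Copied 'J' from pos 0. Output: "JCJ"
Token 4: literal('M'). Output: "JCJM"
Token 5: backref(off=2, len=1). Copied 'J' from pos 2. Output: "JCJMJ"
Token 6: backref(off=1, len=1). Copied 'J' from pos 4. Output: "JCJMJJ"
Token 7: backref(off=3, len=2). Copied 'MJ' from pos 3. Output: "JCJMJJMJ"
Token 8: backref(off=1, len=1). Copied 'J' from pos 7. Output: "JCJMJJMJJ"
Token 9: backref(off=7, len=3). Copied 'JMJ' from pos 2. Output: "JCJMJJMJJJMJ"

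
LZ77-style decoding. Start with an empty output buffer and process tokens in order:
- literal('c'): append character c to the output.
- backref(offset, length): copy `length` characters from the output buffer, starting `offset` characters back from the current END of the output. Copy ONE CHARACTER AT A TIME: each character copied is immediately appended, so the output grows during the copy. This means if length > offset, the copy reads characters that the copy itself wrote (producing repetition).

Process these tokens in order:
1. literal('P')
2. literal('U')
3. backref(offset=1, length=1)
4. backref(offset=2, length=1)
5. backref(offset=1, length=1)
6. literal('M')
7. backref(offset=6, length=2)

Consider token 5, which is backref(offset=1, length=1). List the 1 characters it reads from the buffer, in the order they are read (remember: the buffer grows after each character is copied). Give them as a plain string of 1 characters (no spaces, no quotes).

Token 1: literal('P'). Output: "P"
Token 2: literal('U'). Output: "PU"
Token 3: backref(off=1, len=1). Copied 'U' from pos 1. Output: "PUU"
Token 4: backref(off=2, len=1). Copied 'U' from pos 1. Output: "PUUU"
Token 5: backref(off=1, len=1). Buffer before: "PUUU" (len 4)
  byte 1: read out[3]='U', append. Buffer now: "PUUUU"

Answer: U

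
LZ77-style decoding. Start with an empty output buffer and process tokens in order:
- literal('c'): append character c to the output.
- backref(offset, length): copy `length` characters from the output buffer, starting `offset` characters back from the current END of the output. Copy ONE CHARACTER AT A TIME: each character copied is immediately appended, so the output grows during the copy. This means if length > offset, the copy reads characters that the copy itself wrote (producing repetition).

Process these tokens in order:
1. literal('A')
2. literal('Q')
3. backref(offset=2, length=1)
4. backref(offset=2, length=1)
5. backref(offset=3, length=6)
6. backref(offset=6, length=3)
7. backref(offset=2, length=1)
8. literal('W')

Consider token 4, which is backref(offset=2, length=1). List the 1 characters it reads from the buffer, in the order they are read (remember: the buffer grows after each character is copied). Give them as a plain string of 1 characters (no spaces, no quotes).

Token 1: literal('A'). Output: "A"
Token 2: literal('Q'). Output: "AQ"
Token 3: backref(off=2, len=1). Copied 'A' from pos 0. Output: "AQA"
Token 4: backref(off=2, len=1). Buffer before: "AQA" (len 3)
  byte 1: read out[1]='Q', append. Buffer now: "AQAQ"

Answer: Q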